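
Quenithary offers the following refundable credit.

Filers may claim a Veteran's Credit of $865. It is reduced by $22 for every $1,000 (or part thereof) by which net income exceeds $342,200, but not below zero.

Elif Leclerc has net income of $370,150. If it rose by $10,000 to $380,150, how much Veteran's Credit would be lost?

At $370,150 — income exceeds $342,200 by $27,950, which is 28 full-or-partial $1,000 increments; reduction = 28 × $22 = $616, leaving $249.
At $380,150 — income exceeds $342,200 by $37,950, which is 38 full-or-partial $1,000 increments; reduction = 38 × $22 = $836, leaving $29.
Lost: $249 − $29 = $220.

$220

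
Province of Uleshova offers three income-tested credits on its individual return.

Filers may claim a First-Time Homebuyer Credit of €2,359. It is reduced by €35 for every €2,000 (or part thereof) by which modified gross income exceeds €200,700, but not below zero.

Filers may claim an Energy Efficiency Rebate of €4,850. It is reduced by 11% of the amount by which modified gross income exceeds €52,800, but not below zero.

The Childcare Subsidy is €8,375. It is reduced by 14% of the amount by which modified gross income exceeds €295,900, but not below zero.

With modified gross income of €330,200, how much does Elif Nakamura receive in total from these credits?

First-Time Homebuyer Credit: income exceeds €200,700 by €129,500, which is 65 full-or-partial €2,000 increments; reduction = 65 × €35 = €2,275, leaving €84.
Energy Efficiency Rebate: 11% of the €277,400 excess over €52,800 is €30,514 ≥ base, so the credit is €0.
Childcare Subsidy: 14% of the €34,300 excess over €295,900 is €4,802; credit = €8,375 − €4,802 = €3,573.
Total: €84 + €0 + €3,573 = €3,657.

€3,657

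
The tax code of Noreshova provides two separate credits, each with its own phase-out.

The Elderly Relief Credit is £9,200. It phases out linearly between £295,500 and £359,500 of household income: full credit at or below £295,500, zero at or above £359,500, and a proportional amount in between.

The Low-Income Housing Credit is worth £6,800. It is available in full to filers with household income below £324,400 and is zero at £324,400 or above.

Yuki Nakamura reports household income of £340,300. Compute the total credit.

Elderly Relief Credit: £340,300 is £44,800 into a £64,000 phase-out range, leaving 19,200/64,000 of the credit: £9,200 × 19,200/64,000 = £2,760.
Low-Income Housing Credit: £340,300 meets or exceeds the £324,400 cutoff, so the credit is £0.
Total: £2,760 + £0 = £2,760.

£2,760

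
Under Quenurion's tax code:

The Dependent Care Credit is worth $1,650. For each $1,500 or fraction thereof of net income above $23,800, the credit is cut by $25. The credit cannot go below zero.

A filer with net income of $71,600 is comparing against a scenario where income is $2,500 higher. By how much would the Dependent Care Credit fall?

At $71,600 — income exceeds $23,800 by $47,800, which is 32 full-or-partial $1,500 increments; reduction = 32 × $25 = $800, leaving $850.
At $74,100 — income exceeds $23,800 by $50,300, which is 34 full-or-partial $1,500 increments; reduction = 34 × $25 = $850, leaving $800.
Lost: $850 − $800 = $50.

$50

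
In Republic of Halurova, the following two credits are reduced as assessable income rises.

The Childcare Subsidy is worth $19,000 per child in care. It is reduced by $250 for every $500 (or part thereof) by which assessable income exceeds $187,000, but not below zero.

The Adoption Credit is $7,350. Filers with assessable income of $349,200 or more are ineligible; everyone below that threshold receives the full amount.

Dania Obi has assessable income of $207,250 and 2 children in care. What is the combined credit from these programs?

$35,100

Childcare Subsidy: base = 2 × $19,000 = $38,000. income exceeds $187,000 by $20,250, which is 41 full-or-partial $500 increments; reduction = 41 × $250 = $10,250, leaving $27,750.
Adoption Credit: $207,250 is below the $349,200 cutoff, so the full $7,350 applies.
Total: $27,750 + $7,350 = $35,100.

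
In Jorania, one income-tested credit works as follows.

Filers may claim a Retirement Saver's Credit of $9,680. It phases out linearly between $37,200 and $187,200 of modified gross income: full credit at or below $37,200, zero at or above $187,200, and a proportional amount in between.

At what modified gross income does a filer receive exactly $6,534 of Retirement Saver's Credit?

$6,534 is 6,534/9,680 of the full $9,680, so 3,146/9,680 of the $150,000 range has been used: income = $37,200 + $150,000 × 3,146/9,680 = $85,950.

$85,950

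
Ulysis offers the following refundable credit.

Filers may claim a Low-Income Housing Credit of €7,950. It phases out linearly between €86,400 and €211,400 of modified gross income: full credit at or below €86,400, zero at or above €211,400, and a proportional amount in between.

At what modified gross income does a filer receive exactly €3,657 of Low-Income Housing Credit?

€3,657 is 3,657/7,950 of the full €7,950, so 4,293/7,950 of the €125,000 range has been used: income = €86,400 + €125,000 × 4,293/7,950 = €153,900.

€153,900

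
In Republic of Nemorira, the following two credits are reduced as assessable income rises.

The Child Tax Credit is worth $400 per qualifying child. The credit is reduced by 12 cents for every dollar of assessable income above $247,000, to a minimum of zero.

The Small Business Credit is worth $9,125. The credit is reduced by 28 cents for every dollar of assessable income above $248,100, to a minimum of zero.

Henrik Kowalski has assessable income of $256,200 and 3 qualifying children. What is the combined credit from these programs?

$6,953

Child Tax Credit: base = 3 × $400 = $1,200. 12% of the $9,200 excess over $247,000 is $1,104; credit = $1,200 − $1,104 = $96.
Small Business Credit: 28% of the $8,100 excess over $248,100 is $2,268; credit = $9,125 − $2,268 = $6,857.
Total: $96 + $6,857 = $6,953.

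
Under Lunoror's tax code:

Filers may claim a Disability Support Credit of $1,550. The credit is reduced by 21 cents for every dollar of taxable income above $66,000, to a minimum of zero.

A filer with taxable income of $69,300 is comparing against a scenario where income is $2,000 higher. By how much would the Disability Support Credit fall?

$420

At $69,300 — 21% of the $3,300 excess over $66,000 is $693; credit = $1,550 − $693 = $857.
At $71,300 — 21% of the $5,300 excess over $66,000 is $1,113; credit = $1,550 − $1,113 = $437.
Lost: $857 − $437 = $420.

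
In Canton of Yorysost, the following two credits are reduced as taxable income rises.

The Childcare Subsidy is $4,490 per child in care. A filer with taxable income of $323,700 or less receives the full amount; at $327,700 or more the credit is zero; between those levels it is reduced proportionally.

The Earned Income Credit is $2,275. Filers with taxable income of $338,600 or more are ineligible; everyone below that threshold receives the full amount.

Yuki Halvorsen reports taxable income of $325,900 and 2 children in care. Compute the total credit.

Childcare Subsidy: base = 2 × $4,490 = $8,980. $325,900 is $2,200 into a $4,000 phase-out range, leaving 1,800/4,000 of the credit: $8,980 × 1,800/4,000 = $4,041.
Earned Income Credit: $325,900 is below the $338,600 cutoff, so the full $2,275 applies.
Total: $4,041 + $2,275 = $6,316.

$6,316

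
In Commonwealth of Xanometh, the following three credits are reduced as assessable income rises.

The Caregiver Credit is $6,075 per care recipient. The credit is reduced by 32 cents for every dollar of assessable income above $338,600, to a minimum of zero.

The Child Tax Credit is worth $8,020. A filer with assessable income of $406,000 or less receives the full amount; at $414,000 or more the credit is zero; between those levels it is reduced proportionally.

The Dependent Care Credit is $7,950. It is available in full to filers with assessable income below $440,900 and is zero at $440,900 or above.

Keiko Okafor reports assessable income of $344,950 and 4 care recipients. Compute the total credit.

$38,238

Caregiver Credit: base = 4 × $6,075 = $24,300. 32% of the $6,350 excess over $338,600 is $2,032; credit = $24,300 − $2,032 = $22,268.
Child Tax Credit: $344,950 is at or below the $406,000 threshold, so the full $8,020 applies.
Dependent Care Credit: $344,950 is below the $440,900 cutoff, so the full $7,950 applies.
Total: $22,268 + $8,020 + $7,950 = $38,238.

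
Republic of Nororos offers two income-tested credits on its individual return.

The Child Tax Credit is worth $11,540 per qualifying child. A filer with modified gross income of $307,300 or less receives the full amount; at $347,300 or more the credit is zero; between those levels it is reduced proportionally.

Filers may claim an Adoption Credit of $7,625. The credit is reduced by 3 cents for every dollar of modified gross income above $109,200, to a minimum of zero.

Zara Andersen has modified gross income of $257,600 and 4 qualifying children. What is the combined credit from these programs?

Child Tax Credit: base = 4 × $11,540 = $46,160. $257,600 is at or below the $307,300 threshold, so the full $46,160 applies.
Adoption Credit: 3% of the $148,400 excess over $109,200 is $4,452; credit = $7,625 − $4,452 = $3,173.
Total: $46,160 + $3,173 = $49,333.

$49,333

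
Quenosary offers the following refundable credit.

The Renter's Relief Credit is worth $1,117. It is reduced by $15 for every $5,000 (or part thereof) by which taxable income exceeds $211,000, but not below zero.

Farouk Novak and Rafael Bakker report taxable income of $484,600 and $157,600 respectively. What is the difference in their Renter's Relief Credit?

Farouk ($484,600): Renter's Relief Credit: income exceeds $211,000 by $273,600, which is 55 full-or-partial $5,000 increments; reduction = 55 × $15 = $825, leaving $292.
Rafael ($157,600): Renter's Relief Credit: $157,600 is at or below the $211,000 threshold, so the full $1,117 applies.
Difference: |$292 − $1,117| = $825.

$825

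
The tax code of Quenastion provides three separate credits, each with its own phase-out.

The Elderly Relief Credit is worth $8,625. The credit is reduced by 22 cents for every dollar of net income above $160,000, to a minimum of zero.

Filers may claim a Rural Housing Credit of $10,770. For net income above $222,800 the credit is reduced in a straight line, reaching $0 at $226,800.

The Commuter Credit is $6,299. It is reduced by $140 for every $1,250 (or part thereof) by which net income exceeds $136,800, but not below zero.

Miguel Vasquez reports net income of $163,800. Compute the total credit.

Elderly Relief Credit: 22% of the $3,800 excess over $160,000 is $836; credit = $8,625 − $836 = $7,789.
Rural Housing Credit: $163,800 is at or below the $222,800 threshold, so the full $10,770 applies.
Commuter Credit: income exceeds $136,800 by $27,000, which is 22 full-or-partial $1,250 increments; reduction = 22 × $140 = $3,080, leaving $3,219.
Total: $7,789 + $10,770 + $3,219 = $21,778.

$21,778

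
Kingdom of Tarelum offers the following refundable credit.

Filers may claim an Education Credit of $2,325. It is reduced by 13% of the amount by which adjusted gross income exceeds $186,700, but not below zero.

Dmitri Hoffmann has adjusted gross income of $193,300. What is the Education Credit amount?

$1,467

Education Credit: 13% of the $6,600 excess over $186,700 is $858; credit = $2,325 − $858 = $1,467.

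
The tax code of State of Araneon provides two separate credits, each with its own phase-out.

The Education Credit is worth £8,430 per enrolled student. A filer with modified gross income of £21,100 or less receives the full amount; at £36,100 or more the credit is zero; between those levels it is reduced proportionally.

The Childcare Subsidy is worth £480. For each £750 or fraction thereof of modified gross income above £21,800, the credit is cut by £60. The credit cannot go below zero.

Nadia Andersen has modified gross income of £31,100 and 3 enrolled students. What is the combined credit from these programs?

£8,430

Education Credit: base = 3 × £8,430 = £25,290. £31,100 is £10,000 into a £15,000 phase-out range, leaving 5,000/15,000 of the credit: £25,290 × 5,000/15,000 = £8,430.
Childcare Subsidy: income exceeds £21,800 by £9,300 → 13 increments × £60 = £780 ≥ base, so the credit is £0.
Total: £8,430 + £0 = £8,430.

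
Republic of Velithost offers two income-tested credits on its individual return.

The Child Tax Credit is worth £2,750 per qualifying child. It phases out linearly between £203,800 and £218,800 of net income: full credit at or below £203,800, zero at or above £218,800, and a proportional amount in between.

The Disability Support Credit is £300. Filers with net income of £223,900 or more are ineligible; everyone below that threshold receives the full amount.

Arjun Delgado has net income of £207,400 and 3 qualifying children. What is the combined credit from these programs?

£6,570

Child Tax Credit: base = 3 × £2,750 = £8,250. £207,400 is £3,600 into a £15,000 phase-out range, leaving 11,400/15,000 of the credit: £8,250 × 11,400/15,000 = £6,270.
Disability Support Credit: £207,400 is below the £223,900 cutoff, so the full £300 applies.
Total: £6,270 + £300 = £6,570.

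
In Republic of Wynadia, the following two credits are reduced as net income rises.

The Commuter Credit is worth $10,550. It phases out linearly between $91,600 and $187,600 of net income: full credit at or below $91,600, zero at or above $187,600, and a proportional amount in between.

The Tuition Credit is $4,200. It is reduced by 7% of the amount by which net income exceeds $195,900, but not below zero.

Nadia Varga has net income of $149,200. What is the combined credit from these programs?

$8,420

Commuter Credit: $149,200 is $57,600 into a $96,000 phase-out range, leaving 38,400/96,000 of the credit: $10,550 × 38,400/96,000 = $4,220.
Tuition Credit: $149,200 is at or below the $195,900 threshold, so the full $4,200 applies.
Total: $4,220 + $4,200 = $8,420.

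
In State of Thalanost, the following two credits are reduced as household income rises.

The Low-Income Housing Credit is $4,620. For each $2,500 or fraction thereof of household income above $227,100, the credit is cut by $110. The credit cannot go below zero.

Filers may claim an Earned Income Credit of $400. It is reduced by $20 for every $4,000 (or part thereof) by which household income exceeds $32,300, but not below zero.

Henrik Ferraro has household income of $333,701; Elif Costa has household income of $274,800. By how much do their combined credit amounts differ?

$2,420

Henrik ($333,701): Low-Income Housing Credit: income exceeds $227,100 by $106,601 → 43 increments × $110 = $4,730 ≥ base, so the credit is $0. Earned Income Credit: income exceeds $32,300 by $301,401 → 76 increments × $20 = $1,520 ≥ base, so the credit is $0. total $0 + $0 = $0
Elif ($274,800): Low-Income Housing Credit: income exceeds $227,100 by $47,700, which is 20 full-or-partial $2,500 increments; reduction = 20 × $110 = $2,200, leaving $2,420. Earned Income Credit: income exceeds $32,300 by $242,500 → 61 increments × $20 = $1,220 ≥ base, so the credit is $0. total $2,420 + $0 = $2,420
Difference: |$0 − $2,420| = $2,420.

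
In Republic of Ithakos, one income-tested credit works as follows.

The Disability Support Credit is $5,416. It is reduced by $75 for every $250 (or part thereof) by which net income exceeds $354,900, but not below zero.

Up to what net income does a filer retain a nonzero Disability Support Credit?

After 72 increments the reduction is 72 × $75 = $5,400, leaving $16; one more increment wipes it out. Increment 72 ends at excess 72 × $250 = $18,000, so the highest qualifying income is $354,900 + $18,000 = $372,900.

$372,900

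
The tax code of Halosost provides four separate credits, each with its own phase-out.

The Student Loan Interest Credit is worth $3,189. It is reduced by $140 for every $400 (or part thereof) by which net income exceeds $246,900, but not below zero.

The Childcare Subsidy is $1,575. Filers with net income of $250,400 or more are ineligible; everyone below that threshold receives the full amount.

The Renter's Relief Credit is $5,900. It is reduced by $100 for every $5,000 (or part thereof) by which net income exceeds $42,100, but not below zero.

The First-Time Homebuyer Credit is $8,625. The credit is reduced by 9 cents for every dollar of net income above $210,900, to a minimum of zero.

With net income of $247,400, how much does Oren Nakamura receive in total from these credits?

Student Loan Interest Credit: income exceeds $246,900 by $500, which is 2 full-or-partial $400 increments; reduction = 2 × $140 = $280, leaving $2,909.
Childcare Subsidy: $247,400 is below the $250,400 cutoff, so the full $1,575 applies.
Renter's Relief Credit: income exceeds $42,100 by $205,300, which is 42 full-or-partial $5,000 increments; reduction = 42 × $100 = $4,200, leaving $1,700.
First-Time Homebuyer Credit: 9% of the $36,500 excess over $210,900 is $3,285; credit = $8,625 − $3,285 = $5,340.
Total: $2,909 + $1,575 + $1,700 + $5,340 = $11,524.

$11,524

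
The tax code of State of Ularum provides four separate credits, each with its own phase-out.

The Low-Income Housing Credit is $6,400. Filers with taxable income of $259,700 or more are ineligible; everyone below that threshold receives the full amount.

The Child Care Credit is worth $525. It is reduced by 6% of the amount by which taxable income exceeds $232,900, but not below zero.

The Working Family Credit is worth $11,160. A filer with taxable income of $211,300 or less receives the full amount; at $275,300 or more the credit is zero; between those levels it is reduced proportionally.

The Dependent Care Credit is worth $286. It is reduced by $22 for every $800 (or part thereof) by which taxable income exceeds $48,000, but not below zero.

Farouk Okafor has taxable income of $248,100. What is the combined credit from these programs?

Low-Income Housing Credit: $248,100 is below the $259,700 cutoff, so the full $6,400 applies.
Child Care Credit: 6% of the $15,200 excess over $232,900 is $912 ≥ base, so the credit is $0.
Working Family Credit: $248,100 is $36,800 into a $64,000 phase-out range, leaving 27,200/64,000 of the credit: $11,160 × 27,200/64,000 = $4,743.
Dependent Care Credit: income exceeds $48,000 by $200,100 → 251 increments × $22 = $5,522 ≥ base, so the credit is $0.
Total: $6,400 + $0 + $4,743 + $0 = $11,143.

$11,143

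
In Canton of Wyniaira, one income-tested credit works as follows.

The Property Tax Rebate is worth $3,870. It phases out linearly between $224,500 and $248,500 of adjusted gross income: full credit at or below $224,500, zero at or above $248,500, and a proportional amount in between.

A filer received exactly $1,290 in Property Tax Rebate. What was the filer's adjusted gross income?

$240,500

$1,290 is 1,290/3,870 of the full $3,870, so 2,580/3,870 of the $24,000 range has been used: income = $224,500 + $24,000 × 2,580/3,870 = $240,500.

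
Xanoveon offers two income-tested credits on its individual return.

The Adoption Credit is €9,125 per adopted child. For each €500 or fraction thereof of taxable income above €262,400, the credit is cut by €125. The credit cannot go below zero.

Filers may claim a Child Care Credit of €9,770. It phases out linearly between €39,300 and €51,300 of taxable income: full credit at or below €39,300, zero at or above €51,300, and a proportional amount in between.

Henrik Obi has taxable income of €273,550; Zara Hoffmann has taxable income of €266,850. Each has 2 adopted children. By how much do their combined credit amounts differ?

€1,750

Henrik (€273,550): Adoption Credit: base = 2 × €9,125 = €18,250. income exceeds €262,400 by €11,150, which is 23 full-or-partial €500 increments; reduction = 23 × €125 = €2,875, leaving €15,375. Child Care Credit: €273,550 is at or above €51,300, so the credit is €0. total €15,375 + €0 = €15,375
Zara (€266,850): Adoption Credit: base = 2 × €9,125 = €18,250. income exceeds €262,400 by €4,450, which is 9 full-or-partial €500 increments; reduction = 9 × €125 = €1,125, leaving €17,125. Child Care Credit: €266,850 is at or above €51,300, so the credit is €0. total €17,125 + €0 = €17,125
Difference: |€15,375 − €17,125| = €1,750.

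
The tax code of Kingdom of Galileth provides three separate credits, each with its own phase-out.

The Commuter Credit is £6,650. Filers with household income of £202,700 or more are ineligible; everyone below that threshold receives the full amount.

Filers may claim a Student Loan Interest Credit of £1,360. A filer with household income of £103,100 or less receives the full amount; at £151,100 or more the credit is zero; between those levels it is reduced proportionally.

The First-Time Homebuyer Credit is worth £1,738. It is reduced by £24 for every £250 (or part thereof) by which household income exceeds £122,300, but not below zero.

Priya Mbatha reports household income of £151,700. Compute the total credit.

Commuter Credit: £151,700 is below the £202,700 cutoff, so the full £6,650 applies.
Student Loan Interest Credit: £151,700 is at or above £151,100, so the credit is £0.
First-Time Homebuyer Credit: income exceeds £122,300 by £29,400 → 118 increments × £24 = £2,832 ≥ base, so the credit is £0.
Total: £6,650 + £0 + £0 = £6,650.

£6,650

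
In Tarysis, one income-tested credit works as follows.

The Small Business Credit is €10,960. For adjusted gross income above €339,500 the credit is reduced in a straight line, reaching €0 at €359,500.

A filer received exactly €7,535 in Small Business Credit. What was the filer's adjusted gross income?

€345,750

€7,535 is 7,535/10,960 of the full €10,960, so 3,425/10,960 of the €20,000 range has been used: income = €339,500 + €20,000 × 3,425/10,960 = €345,750.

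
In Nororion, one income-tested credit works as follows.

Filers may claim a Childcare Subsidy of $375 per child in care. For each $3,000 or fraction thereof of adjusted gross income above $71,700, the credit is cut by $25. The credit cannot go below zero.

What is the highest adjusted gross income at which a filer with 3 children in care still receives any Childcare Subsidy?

$203,700

Full credit = 3 × $375 = $1,125.
After 44 increments the reduction is 44 × $25 = $1,100, leaving $25; one more increment wipes it out. Increment 44 ends at excess 44 × $3,000 = $132,000, so the highest qualifying income is $71,700 + $132,000 = $203,700.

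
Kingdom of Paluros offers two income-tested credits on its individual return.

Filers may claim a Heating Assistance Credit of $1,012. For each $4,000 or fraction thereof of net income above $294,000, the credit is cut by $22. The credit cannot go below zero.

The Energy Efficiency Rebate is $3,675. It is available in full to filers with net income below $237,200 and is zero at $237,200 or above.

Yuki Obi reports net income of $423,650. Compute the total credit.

$286

Heating Assistance Credit: income exceeds $294,000 by $129,650, which is 33 full-or-partial $4,000 increments; reduction = 33 × $22 = $726, leaving $286.
Energy Efficiency Rebate: $423,650 meets or exceeds the $237,200 cutoff, so the credit is $0.
Total: $286 + $0 = $286.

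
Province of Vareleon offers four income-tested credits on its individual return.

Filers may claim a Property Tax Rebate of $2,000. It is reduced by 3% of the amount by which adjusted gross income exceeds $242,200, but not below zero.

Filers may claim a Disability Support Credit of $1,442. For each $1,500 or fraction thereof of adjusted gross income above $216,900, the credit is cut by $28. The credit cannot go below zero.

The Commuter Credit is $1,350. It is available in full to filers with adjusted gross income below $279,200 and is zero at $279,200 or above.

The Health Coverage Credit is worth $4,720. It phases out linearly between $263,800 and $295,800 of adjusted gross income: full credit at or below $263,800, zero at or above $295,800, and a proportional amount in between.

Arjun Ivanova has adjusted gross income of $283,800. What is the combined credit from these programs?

Property Tax Rebate: 3% of the $41,600 excess over $242,200 is $1,248; credit = $2,000 − $1,248 = $752.
Disability Support Credit: income exceeds $216,900 by $66,900, which is 45 full-or-partial $1,500 increments; reduction = 45 × $28 = $1,260, leaving $182.
Commuter Credit: $283,800 meets or exceeds the $279,200 cutoff, so the credit is $0.
Health Coverage Credit: $283,800 is $20,000 into a $32,000 phase-out range, leaving 12,000/32,000 of the credit: $4,720 × 12,000/32,000 = $1,770.
Total: $752 + $182 + $0 + $1,770 = $2,704.

$2,704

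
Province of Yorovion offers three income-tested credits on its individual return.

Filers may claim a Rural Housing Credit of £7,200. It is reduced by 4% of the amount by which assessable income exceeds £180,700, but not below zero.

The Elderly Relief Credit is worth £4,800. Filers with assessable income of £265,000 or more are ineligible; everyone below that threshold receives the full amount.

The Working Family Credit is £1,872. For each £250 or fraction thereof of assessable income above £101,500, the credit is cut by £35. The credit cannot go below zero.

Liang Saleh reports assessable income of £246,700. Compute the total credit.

Rural Housing Credit: 4% of the £66,000 excess over £180,700 is £2,640; credit = £7,200 − £2,640 = £4,560.
Elderly Relief Credit: £246,700 is below the £265,000 cutoff, so the full £4,800 applies.
Working Family Credit: income exceeds £101,500 by £145,200 → 581 increments × £35 = £20,335 ≥ base, so the credit is £0.
Total: £4,560 + £4,800 + £0 = £9,360.

£9,360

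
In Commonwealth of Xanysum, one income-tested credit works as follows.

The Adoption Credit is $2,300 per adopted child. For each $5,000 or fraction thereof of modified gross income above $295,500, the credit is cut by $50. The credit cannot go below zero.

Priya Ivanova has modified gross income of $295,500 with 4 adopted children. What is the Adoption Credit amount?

Adoption Credit: base = 4 × $2,300 = $9,200. $295,500 is at or below the $295,500 threshold, so the full $9,200 applies.

$9,200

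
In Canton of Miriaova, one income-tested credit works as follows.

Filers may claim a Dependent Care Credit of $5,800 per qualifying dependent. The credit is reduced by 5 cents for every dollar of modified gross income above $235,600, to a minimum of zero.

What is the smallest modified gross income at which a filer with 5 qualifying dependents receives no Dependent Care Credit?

Full credit = 5 × $5,800 = $29,000.
The credit falls by 5% of each dollar above $235,600, so it reaches zero when the excess is $29,000 / 5% = $580,000: income = $235,600 + $580,000 = $815,600.

$815,600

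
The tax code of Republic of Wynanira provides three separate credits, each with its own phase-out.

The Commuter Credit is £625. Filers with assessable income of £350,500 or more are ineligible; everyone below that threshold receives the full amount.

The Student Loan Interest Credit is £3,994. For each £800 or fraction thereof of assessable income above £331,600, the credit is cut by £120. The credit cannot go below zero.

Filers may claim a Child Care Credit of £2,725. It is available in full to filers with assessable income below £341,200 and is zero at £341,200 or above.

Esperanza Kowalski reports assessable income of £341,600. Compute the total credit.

£3,059

Commuter Credit: £341,600 is below the £350,500 cutoff, so the full £625 applies.
Student Loan Interest Credit: income exceeds £331,600 by £10,000, which is 13 full-or-partial £800 increments; reduction = 13 × £120 = £1,560, leaving £2,434.
Child Care Credit: £341,600 meets or exceeds the £341,200 cutoff, so the credit is £0.
Total: £625 + £2,434 + £0 = £3,059.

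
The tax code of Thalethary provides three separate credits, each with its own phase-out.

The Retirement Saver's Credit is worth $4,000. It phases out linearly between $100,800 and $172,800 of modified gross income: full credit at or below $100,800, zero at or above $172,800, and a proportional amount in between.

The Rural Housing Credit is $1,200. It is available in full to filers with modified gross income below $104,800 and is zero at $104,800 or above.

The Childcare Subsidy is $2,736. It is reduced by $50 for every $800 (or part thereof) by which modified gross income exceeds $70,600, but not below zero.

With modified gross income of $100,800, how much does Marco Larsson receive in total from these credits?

Retirement Saver's Credit: $100,800 is at or below the $100,800 threshold, so the full $4,000 applies.
Rural Housing Credit: $100,800 is below the $104,800 cutoff, so the full $1,200 applies.
Childcare Subsidy: income exceeds $70,600 by $30,200, which is 38 full-or-partial $800 increments; reduction = 38 × $50 = $1,900, leaving $836.
Total: $4,000 + $1,200 + $836 = $6,036.

$6,036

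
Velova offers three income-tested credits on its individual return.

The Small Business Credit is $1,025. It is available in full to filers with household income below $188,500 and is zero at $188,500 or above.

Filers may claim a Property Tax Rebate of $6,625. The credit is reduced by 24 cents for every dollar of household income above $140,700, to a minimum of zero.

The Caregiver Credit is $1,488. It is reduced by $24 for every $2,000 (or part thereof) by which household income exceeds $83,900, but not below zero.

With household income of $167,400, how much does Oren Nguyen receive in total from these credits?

Small Business Credit: $167,400 is below the $188,500 cutoff, so the full $1,025 applies.
Property Tax Rebate: 24% of the $26,700 excess over $140,700 is $6,408; credit = $6,625 − $6,408 = $217.
Caregiver Credit: income exceeds $83,900 by $83,500, which is 42 full-or-partial $2,000 increments; reduction = 42 × $24 = $1,008, leaving $480.
Total: $1,025 + $217 + $480 = $1,722.

$1,722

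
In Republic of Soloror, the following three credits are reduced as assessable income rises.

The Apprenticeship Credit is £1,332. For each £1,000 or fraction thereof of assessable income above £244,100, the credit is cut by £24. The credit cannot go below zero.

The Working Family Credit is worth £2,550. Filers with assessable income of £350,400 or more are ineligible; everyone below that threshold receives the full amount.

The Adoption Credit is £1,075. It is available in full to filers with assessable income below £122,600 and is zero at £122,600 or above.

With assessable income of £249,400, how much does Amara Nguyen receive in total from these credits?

Apprenticeship Credit: income exceeds £244,100 by £5,300, which is 6 full-or-partial £1,000 increments; reduction = 6 × £24 = £144, leaving £1,188.
Working Family Credit: £249,400 is below the £350,400 cutoff, so the full £2,550 applies.
Adoption Credit: £249,400 meets or exceeds the £122,600 cutoff, so the credit is £0.
Total: £1,188 + £2,550 + £0 = £3,738.

£3,738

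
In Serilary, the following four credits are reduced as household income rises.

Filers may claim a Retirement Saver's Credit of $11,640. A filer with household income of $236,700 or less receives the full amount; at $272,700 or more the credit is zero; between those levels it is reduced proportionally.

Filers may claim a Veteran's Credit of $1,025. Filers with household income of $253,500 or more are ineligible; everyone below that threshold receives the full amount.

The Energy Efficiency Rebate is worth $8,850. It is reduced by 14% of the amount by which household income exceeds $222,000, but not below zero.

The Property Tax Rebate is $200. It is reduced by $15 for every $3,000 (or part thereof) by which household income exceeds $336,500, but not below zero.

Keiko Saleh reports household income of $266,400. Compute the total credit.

$4,871

Retirement Saver's Credit: $266,400 is $29,700 into a $36,000 phase-out range, leaving 6,300/36,000 of the credit: $11,640 × 6,300/36,000 = $2,037.
Veteran's Credit: $266,400 meets or exceeds the $253,500 cutoff, so the credit is $0.
Energy Efficiency Rebate: 14% of the $44,400 excess over $222,000 is $6,216; credit = $8,850 − $6,216 = $2,634.
Property Tax Rebate: $266,400 is at or below the $336,500 threshold, so the full $200 applies.
Total: $2,037 + $0 + $2,634 + $200 = $4,871.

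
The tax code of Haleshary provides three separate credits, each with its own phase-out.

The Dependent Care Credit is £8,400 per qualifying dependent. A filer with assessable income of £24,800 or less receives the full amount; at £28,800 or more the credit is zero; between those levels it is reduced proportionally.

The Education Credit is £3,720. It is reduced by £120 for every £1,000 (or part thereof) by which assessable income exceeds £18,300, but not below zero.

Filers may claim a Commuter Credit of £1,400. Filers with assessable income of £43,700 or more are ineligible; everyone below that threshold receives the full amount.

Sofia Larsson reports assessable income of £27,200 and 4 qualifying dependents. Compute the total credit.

£17,480

Dependent Care Credit: base = 4 × £8,400 = £33,600. £27,200 is £2,400 into a £4,000 phase-out range, leaving 1,600/4,000 of the credit: £33,600 × 1,600/4,000 = £13,440.
Education Credit: income exceeds £18,300 by £8,900, which is 9 full-or-partial £1,000 increments; reduction = 9 × £120 = £1,080, leaving £2,640.
Commuter Credit: £27,200 is below the £43,700 cutoff, so the full £1,400 applies.
Total: £13,440 + £2,640 + £1,400 = £17,480.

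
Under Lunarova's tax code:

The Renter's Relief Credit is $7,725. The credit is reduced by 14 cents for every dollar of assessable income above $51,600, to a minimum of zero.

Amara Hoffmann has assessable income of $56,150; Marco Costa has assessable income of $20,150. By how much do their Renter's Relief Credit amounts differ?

Amara ($56,150): Renter's Relief Credit: 14% of the $4,550 excess over $51,600 is $637; credit = $7,725 − $637 = $7,088.
Marco ($20,150): Renter's Relief Credit: $20,150 is at or below the $51,600 threshold, so the full $7,725 applies.
Difference: |$7,088 − $7,725| = $637.

$637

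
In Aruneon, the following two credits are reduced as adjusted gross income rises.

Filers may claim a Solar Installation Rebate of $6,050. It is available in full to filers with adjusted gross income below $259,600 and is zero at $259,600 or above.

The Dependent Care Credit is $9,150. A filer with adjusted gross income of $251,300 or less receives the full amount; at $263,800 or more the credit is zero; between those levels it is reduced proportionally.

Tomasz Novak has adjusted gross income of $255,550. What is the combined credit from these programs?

Solar Installation Rebate: $255,550 is below the $259,600 cutoff, so the full $6,050 applies.
Dependent Care Credit: $255,550 is $4,250 into a $12,500 phase-out range, leaving 8,250/12,500 of the credit: $9,150 × 8,250/12,500 = $6,039.
Total: $6,050 + $6,039 = $12,089.

$12,089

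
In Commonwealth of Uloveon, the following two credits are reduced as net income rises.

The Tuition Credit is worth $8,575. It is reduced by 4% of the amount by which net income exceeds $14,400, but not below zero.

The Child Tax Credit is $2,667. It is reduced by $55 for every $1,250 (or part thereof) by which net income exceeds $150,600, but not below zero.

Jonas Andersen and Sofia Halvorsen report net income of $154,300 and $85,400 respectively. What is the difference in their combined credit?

Jonas ($154,300): Tuition Credit: 4% of the $139,900 excess over $14,400 is $5,596; credit = $8,575 − $5,596 = $2,979. Child Tax Credit: income exceeds $150,600 by $3,700, which is 3 full-or-partial $1,250 increments; reduction = 3 × $55 = $165, leaving $2,502. total $2,979 + $2,502 = $5,481
Sofia ($85,400): Tuition Credit: 4% of the $71,000 excess over $14,400 is $2,840; credit = $8,575 − $2,840 = $5,735. Child Tax Credit: $85,400 is at or below the $150,600 threshold, so the full $2,667 applies. total $5,735 + $2,667 = $8,402
Difference: |$5,481 − $8,402| = $2,921.

$2,921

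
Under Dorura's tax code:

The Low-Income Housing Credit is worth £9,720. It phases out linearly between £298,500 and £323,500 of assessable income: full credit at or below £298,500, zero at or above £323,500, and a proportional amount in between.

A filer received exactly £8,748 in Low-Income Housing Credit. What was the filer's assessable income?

£301,000

£8,748 is 8,748/9,720 of the full £9,720, so 972/9,720 of the £25,000 range has been used: income = £298,500 + £25,000 × 972/9,720 = £301,000.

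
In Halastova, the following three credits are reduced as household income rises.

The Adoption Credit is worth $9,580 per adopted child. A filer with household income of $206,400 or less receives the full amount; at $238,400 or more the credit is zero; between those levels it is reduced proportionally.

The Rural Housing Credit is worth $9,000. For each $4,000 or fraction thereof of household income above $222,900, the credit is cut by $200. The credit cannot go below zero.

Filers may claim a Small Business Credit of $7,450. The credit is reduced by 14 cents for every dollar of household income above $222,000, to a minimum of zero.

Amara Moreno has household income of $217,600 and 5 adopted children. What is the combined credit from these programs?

Adoption Credit: base = 5 × $9,580 = $47,900. $217,600 is $11,200 into a $32,000 phase-out range, leaving 20,800/32,000 of the credit: $47,900 × 20,800/32,000 = $31,135.
Rural Housing Credit: $217,600 is at or below the $222,900 threshold, so the full $9,000 applies.
Small Business Credit: $217,600 is at or below the $222,000 threshold, so the full $7,450 applies.
Total: $31,135 + $9,000 + $7,450 = $47,585.

$47,585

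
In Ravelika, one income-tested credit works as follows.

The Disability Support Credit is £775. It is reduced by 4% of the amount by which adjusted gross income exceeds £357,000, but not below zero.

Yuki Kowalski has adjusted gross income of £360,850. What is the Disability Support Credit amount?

Disability Support Credit: 4% of the £3,850 excess over £357,000 is £154; credit = £775 − £154 = £621.

£621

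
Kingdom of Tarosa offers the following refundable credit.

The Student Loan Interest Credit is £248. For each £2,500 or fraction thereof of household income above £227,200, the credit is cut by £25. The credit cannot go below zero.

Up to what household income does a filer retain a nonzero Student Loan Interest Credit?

£249,700

After 9 increments the reduction is 9 × £25 = £225, leaving £23; one more increment wipes it out. Increment 9 ends at excess 9 × £2,500 = £22,500, so the highest qualifying income is £227,200 + £22,500 = £249,700.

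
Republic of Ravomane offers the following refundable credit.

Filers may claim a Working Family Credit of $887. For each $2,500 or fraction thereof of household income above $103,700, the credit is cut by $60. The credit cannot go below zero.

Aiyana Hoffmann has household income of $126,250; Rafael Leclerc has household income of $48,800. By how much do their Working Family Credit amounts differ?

$600

Aiyana ($126,250): Working Family Credit: income exceeds $103,700 by $22,550, which is 10 full-or-partial $2,500 increments; reduction = 10 × $60 = $600, leaving $287.
Rafael ($48,800): Working Family Credit: $48,800 is at or below the $103,700 threshold, so the full $887 applies.
Difference: |$287 − $887| = $600.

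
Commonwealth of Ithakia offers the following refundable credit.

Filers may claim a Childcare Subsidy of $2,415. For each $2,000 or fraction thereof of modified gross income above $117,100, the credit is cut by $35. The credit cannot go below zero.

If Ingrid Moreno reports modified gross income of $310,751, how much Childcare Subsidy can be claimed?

$0

Childcare Subsidy: income exceeds $117,100 by $193,651 → 97 increments × $35 = $3,395 ≥ base, so the credit is $0.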